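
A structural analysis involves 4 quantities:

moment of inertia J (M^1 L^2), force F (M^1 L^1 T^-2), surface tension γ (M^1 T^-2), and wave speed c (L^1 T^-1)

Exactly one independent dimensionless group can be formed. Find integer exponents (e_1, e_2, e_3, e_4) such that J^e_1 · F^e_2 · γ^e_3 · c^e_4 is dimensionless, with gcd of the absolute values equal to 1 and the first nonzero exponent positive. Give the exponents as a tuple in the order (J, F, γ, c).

M: e_1·(1) + e_2·(1) + e_3·(1) + e_4·(0) = 0
L: e_1·(2) + e_2·(1) + e_3·(0) + e_4·(1) = 0
T: e_1·(0) + e_2·(-2) + e_3·(-2) + e_4·(-1) = 0
Solving this homogeneous linear system for the smallest-integer solution (first nonzero entry positive) gives (1, -4, 3, 2).

(1, -4, 3, 2)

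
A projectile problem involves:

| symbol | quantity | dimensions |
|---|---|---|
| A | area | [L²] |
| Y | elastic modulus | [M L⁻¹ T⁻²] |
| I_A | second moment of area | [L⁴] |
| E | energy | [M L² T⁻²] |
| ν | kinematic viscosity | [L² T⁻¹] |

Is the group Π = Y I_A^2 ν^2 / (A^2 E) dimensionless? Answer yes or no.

no

Sum the exponent of each base dimension across the product:
  M: −2·[A]_M + [Y]_M + 2·[I_A]_M − [E]_M + 2·[ν]_M = −2·(0) + (1) + 2·(0) − (1) + 2·(0) = 0
  L: −2·[A]_L + [Y]_L + 2·[I_A]_L − [E]_L + 2·[ν]_L = −2·(2) + (-1) + 2·(4) − (2) + 2·(2) = 5
  T: −2·[A]_T + [Y]_T + 2·[I_A]_T − [E]_T + 2·[ν]_T = −2·(0) + (-2) + 2·(0) − (-2) + 2·(-1) = -2
Net dimensions [L⁵ T⁻²] ≠ [1] — not dimensionless.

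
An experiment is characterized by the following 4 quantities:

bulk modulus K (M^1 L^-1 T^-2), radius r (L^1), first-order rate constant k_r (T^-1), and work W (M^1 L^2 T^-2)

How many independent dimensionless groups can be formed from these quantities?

1

There are 4 variables and 3 base dimensions (M, L, T).
The dimension matrix has rank 3.
Independent dimensionless groups: 4 − 3 = 1.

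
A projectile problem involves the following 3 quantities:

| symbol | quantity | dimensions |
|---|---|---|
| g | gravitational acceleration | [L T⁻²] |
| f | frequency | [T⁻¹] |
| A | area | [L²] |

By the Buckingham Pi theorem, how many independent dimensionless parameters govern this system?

There are 3 variables and 2 base dimensions (L, T).
The dimension matrix has rank 2.
Independent dimensionless groups: 3 − 2 = 1.

1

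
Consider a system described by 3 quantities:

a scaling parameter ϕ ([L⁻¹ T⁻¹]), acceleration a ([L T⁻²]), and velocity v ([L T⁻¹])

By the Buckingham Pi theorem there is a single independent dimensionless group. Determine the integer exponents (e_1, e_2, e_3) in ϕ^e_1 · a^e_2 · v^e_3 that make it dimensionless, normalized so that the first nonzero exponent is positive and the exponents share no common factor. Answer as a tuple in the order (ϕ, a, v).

L: e_1·(-1) + e_2·(1) + e_3·(1) = 0
T: e_1·(-1) + e_2·(-2) + e_3·(-1) = 0
Solving this homogeneous linear system for the smallest-integer solution (first nonzero entry positive) gives (1, -2, 3).

(1, -2, 3)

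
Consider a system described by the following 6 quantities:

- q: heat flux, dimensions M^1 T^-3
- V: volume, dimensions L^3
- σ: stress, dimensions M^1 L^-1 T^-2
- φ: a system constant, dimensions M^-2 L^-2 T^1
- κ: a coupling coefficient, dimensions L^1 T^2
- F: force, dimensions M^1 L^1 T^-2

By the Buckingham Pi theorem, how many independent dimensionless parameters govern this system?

There are 6 variables and 3 base dimensions (M, L, T).
The dimension matrix has rank 3.
Independent dimensionless groups: 6 − 3 = 3.

3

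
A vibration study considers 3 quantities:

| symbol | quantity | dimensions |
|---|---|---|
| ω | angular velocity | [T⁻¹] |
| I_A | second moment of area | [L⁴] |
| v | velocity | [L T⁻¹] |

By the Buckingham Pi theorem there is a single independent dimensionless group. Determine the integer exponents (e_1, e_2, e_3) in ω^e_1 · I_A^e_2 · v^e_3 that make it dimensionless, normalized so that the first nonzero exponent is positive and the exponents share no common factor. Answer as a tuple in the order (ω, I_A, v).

(4, 1, -4)

L: e_1·(0) + e_2·(4) + e_3·(1) = 0
T: e_1·(-1) + e_2·(0) + e_3·(-1) = 0
Solving this homogeneous linear system for the smallest-integer solution (first nonzero entry positive) gives (4, 1, -4).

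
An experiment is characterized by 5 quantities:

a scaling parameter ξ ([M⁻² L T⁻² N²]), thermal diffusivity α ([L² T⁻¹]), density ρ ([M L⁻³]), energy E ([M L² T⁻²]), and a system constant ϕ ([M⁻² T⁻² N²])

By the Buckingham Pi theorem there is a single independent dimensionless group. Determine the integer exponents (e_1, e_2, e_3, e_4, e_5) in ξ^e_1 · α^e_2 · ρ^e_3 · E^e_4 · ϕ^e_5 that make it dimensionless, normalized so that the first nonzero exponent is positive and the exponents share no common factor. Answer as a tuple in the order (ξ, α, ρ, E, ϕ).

(1, 2, 1, -1, -1)

M: e_1·(-2) + e_2·(0) + e_3·(1) + e_4·(1) + e_5·(-2) = 0
L: e_1·(1) + e_2·(2) + e_3·(-3) + e_4·(2) + e_5·(0) = 0
T: e_1·(-2) + e_2·(-1) + e_3·(0) + e_4·(-2) + e_5·(-2) = 0
N: e_1·(2) + e_2·(0) + e_3·(0) + e_4·(0) + e_5·(2) = 0
Solving this homogeneous linear system for the smallest-integer solution (first nonzero entry positive) gives (1, 2, 1, -1, -1).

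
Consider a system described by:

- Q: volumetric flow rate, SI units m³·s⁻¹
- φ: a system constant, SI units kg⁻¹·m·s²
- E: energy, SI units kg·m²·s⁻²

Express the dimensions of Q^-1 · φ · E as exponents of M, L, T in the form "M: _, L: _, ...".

M: 0, L: 0, T: 1

Collect each base-dimension exponent across the product:
  M: −(0) + (-1) + (1) = 0
  L: −(3) + (1) + (2) = 0
  T: −(-1) + (2) + (-2) = 1
So the dimensions are [T].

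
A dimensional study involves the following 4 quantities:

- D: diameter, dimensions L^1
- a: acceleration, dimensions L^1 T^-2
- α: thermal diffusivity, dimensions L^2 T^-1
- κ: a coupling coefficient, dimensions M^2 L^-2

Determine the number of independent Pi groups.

There are 4 variables and 3 base dimensions (M, L, T).
The dimension matrix has rank 3.
Independent dimensionless groups: 4 − 3 = 1.

1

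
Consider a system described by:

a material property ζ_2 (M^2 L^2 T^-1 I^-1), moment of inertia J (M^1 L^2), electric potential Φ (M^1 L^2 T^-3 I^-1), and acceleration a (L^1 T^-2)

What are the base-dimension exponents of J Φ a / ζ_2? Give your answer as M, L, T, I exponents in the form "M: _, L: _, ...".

Collect each base-dimension exponent across the product:
  M: −(2) + (1) + (1) + (0) = 0
  L: −(2) + (2) + (2) + (1) = 3
  T: −(-1) + (0) + (-3) + (-2) = -4
  I: −(-1) + (0) + (-1) + (0) = 0
So the dimensions are [L³ T⁻⁴].

M: 0, L: 3, T: -4, I: 0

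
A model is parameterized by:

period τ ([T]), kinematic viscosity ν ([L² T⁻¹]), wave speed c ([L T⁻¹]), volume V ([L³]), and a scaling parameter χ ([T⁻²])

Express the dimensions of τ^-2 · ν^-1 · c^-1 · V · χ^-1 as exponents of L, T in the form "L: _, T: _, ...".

L: 0, T: 2

Collect each base-dimension exponent across the product:
  L: −2·(0) − (2) − (1) + (3) − (0) = 0
  T: −2·(1) − (-1) − (-1) + (0) − (-2) = 2
So the dimensions are [T²].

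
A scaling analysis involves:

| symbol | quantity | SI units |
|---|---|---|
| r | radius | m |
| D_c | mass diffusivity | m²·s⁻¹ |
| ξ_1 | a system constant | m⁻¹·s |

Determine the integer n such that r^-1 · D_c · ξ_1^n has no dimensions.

Balance the L exponent: (-1)·n from ξ_1, plus −(1) + (2) = 1 from the rest, must sum to zero.
−n + 1 = 0, so n = 1.

1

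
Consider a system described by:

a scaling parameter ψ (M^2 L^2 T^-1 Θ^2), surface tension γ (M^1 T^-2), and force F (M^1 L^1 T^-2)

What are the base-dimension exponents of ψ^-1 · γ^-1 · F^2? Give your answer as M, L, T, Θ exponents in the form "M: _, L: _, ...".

Collect each base-dimension exponent across the product:
  M: −(2) − (1) + 2·(1) = -1
  L: −(2) − (0) + 2·(1) = 0
  T: −(-1) − (-2) + 2·(-2) = -1
  Θ: −(2) − (0) + 2·(0) = -2
So the dimensions are [M⁻¹ T⁻¹ Θ⁻²].

M: -1, L: 0, T: -1, Θ: -2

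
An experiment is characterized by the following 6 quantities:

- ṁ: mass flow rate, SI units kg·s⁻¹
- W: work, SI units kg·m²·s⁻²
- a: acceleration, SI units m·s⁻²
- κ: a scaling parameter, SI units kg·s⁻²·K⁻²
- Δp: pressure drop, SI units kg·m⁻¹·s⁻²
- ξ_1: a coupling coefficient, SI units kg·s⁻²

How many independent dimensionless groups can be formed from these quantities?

2

There are 6 variables and 4 base dimensions (M, L, T, Θ).
The dimension matrix has rank 4.
Independent dimensionless groups: 6 − 4 = 2.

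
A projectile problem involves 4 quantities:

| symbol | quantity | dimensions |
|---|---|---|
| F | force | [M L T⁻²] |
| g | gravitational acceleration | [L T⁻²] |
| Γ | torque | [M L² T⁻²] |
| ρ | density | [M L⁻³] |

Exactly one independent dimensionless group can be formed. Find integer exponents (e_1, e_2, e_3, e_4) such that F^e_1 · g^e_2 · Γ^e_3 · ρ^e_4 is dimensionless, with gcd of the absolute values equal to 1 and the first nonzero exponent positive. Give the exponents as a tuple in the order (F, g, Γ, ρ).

M: e_1·(1) + e_2·(0) + e_3·(1) + e_4·(1) = 0
L: e_1·(1) + e_2·(1) + e_3·(2) + e_4·(-3) = 0
T: e_1·(-2) + e_2·(-2) + e_3·(-2) + e_4·(0) = 0
Solving this homogeneous linear system for the smallest-integer solution (first nonzero entry positive) gives (4, -1, -3, -1).

(4, -1, -3, -1)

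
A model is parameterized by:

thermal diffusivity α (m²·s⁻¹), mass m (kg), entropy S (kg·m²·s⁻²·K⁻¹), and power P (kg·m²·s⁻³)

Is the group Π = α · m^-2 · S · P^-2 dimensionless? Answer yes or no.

Sum the exponent of each base dimension across the product:
  M: [α]_M − 2·[m]_M + [S]_M − 2·[P]_M = (0) − 2·(1) + (1) − 2·(1) = -3
  L: [α]_L − 2·[m]_L + [S]_L − 2·[P]_L = (2) − 2·(0) + (2) − 2·(2) = 0
  T: [α]_T − 2·[m]_T + [S]_T − 2·[P]_T = (-1) − 2·(0) + (-2) − 2·(-3) = 3
  Θ: [α]_Θ − 2·[m]_Θ + [S]_Θ − 2·[P]_Θ = (0) − 2·(0) + (-1) − 2·(0) = -1
Net dimensions [M⁻³ T³ Θ⁻¹] ≠ [1] — not dimensionless.

no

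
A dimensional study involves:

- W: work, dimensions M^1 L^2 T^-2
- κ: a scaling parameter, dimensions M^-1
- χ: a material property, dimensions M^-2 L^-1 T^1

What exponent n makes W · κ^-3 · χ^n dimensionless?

2

Balance the M exponent: (-2)·n from χ, plus (1) − 3·(-1) = 4 from the rest, must sum to zero.
-2n + 4 = 0, so n = 2.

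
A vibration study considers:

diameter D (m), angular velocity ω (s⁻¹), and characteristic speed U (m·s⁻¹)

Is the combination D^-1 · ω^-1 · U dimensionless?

yes

Sum the exponent of each base dimension across the product:
  L: −[D]_L − [ω]_L + [U]_L = −(1) − (0) + (1) = 0
  T: −[D]_T − [ω]_T + [U]_T = −(0) − (-1) + (-1) = 0
All base exponents vanish — dimensionless.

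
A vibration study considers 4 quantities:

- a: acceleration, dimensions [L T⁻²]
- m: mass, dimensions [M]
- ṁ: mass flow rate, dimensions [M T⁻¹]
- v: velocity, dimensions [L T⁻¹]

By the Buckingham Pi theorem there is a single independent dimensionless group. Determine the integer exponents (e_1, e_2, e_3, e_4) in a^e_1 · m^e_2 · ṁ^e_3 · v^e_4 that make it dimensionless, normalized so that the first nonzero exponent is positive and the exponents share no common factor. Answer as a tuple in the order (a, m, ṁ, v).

(1, 1, -1, -1)

M: e_1·(0) + e_2·(1) + e_3·(1) + e_4·(0) = 0
L: e_1·(1) + e_2·(0) + e_3·(0) + e_4·(1) = 0
T: e_1·(-2) + e_2·(0) + e_3·(-1) + e_4·(-1) = 0
Solving this homogeneous linear system for the smallest-integer solution (first nonzero entry positive) gives (1, 1, -1, -1).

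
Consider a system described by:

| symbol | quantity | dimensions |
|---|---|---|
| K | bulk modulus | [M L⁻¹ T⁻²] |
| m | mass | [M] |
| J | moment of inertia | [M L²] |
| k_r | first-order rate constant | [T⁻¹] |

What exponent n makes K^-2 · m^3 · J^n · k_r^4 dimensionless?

Balance the M exponent: (1)·n from J, plus −2·(1) + 3·(1) + 4·(0) = 1 from the rest, must sum to zero.
n + 1 = 0, so n = -1.

-1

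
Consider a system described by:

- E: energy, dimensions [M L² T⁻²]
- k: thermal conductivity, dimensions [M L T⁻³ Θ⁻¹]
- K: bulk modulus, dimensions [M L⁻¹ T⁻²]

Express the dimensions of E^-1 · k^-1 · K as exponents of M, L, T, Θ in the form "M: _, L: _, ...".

Collect each base-dimension exponent across the product:
  M: −(1) − (1) + (1) = -1
  L: −(2) − (1) + (-1) = -4
  T: −(-2) − (-3) + (-2) = 3
  Θ: −(0) − (-1) + (0) = 1
So the dimensions are [M⁻¹ L⁻⁴ T³ Θ].

M: -1, L: -4, T: 3, Θ: 1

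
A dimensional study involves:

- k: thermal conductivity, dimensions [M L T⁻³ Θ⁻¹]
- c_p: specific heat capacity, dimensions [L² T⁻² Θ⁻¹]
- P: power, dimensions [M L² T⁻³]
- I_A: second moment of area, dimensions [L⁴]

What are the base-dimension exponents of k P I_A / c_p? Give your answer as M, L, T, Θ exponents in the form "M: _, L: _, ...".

M: 2, L: 5, T: -4, Θ: 0

Collect each base-dimension exponent across the product:
  M: (1) − (0) + (1) + (0) = 2
  L: (1) − (2) + (2) + (4) = 5
  T: (-3) − (-2) + (-3) + (0) = -4
  Θ: (-1) − (-1) + (0) + (0) = 0
So the dimensions are [M² L⁵ T⁻⁴].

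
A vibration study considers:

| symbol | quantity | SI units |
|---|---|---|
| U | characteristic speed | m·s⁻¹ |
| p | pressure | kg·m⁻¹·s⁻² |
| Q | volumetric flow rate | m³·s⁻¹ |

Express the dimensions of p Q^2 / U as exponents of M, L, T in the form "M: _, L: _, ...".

Collect each base-dimension exponent across the product:
  M: −(0) + (1) + 2·(0) = 1
  L: −(1) + (-1) + 2·(3) = 4
  T: −(-1) + (-2) + 2·(-1) = -3
So the dimensions are [M L⁴ T⁻³].

M: 1, L: 4, T: -3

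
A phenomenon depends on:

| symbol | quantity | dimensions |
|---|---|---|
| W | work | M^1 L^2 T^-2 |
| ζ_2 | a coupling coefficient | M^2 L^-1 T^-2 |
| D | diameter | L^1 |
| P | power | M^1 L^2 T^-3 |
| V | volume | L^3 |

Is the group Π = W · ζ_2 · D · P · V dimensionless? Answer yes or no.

no

Sum the exponent of each base dimension across the product:
  M: [W]_M + [ζ_2]_M + [D]_M + [P]_M + [V]_M = (1) + (2) + (0) + (1) + (0) = 4
  L: [W]_L + [ζ_2]_L + [D]_L + [P]_L + [V]_L = (2) + (-1) + (1) + (2) + (3) = 7
  T: [W]_T + [ζ_2]_T + [D]_T + [P]_T + [V]_T = (-2) + (-2) + (0) + (-3) + (0) = -7
Net dimensions [M⁴ L⁷ T⁻⁷] ≠ [1] — not dimensionless.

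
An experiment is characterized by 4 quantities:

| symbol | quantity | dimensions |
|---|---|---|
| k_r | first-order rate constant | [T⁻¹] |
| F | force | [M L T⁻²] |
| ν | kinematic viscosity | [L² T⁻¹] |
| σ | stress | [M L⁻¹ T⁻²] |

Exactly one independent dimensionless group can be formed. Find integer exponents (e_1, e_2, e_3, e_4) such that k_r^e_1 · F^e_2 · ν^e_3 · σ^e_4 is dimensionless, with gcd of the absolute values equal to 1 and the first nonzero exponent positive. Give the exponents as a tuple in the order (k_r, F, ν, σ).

(1, 1, -1, -1)

M: e_1·(0) + e_2·(1) + e_3·(0) + e_4·(1) = 0
L: e_1·(0) + e_2·(1) + e_3·(2) + e_4·(-1) = 0
T: e_1·(-1) + e_2·(-2) + e_3·(-1) + e_4·(-2) = 0
Solving this homogeneous linear system for the smallest-integer solution (first nonzero entry positive) gives (1, 1, -1, -1).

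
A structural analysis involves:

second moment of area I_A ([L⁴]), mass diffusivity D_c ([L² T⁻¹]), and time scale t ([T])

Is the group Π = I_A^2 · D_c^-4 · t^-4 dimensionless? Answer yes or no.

Sum the exponent of each base dimension across the product:
  L: 2·[I_A]_L − 4·[D_c]_L − 4·[t]_L = 2·(4) − 4·(2) − 4·(0) = 0
  T: 2·[I_A]_T − 4·[D_c]_T − 4·[t]_T = 2·(0) − 4·(-1) − 4·(1) = 0
All base exponents vanish — dimensionless.

yes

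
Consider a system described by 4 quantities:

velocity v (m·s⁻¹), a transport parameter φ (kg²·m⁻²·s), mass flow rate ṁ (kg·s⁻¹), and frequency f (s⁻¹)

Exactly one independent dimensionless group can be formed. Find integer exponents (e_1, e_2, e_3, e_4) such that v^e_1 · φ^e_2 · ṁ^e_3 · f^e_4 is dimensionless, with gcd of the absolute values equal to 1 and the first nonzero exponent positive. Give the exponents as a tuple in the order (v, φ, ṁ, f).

M: e_1·(0) + e_2·(2) + e_3·(1) + e_4·(0) = 0
L: e_1·(1) + e_2·(-2) + e_3·(0) + e_4·(0) = 0
T: e_1·(-1) + e_2·(1) + e_3·(-1) + e_4·(-1) = 0
Solving this homogeneous linear system for the smallest-integer solution (first nonzero entry positive) gives (2, 1, -2, 1).

(2, 1, -2, 1)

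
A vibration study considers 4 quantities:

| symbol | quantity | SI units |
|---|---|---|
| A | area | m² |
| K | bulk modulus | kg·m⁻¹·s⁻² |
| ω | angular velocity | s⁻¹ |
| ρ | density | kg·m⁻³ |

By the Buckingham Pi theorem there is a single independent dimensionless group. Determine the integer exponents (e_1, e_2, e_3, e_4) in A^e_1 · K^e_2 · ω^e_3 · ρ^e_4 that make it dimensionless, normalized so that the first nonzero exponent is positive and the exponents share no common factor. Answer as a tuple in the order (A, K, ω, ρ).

(1, -1, 2, 1)

M: e_1·(0) + e_2·(1) + e_3·(0) + e_4·(1) = 0
L: e_1·(2) + e_2·(-1) + e_3·(0) + e_4·(-3) = 0
T: e_1·(0) + e_2·(-2) + e_3·(-1) + e_4·(0) = 0
Solving this homogeneous linear system for the smallest-integer solution (first nonzero entry positive) gives (1, -1, 2, 1).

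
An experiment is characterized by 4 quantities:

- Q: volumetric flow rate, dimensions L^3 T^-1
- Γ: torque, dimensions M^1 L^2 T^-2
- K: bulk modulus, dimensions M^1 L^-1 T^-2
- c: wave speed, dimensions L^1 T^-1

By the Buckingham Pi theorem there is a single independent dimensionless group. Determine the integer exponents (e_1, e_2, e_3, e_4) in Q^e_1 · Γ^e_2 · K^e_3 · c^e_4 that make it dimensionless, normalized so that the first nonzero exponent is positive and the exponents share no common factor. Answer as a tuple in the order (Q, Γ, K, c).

(3, -2, 2, -3)

M: e_1·(0) + e_2·(1) + e_3·(1) + e_4·(0) = 0
L: e_1·(3) + e_2·(2) + e_3·(-1) + e_4·(1) = 0
T: e_1·(-1) + e_2·(-2) + e_3·(-2) + e_4·(-1) = 0
Solving this homogeneous linear system for the smallest-integer solution (first nonzero entry positive) gives (3, -2, 2, -3).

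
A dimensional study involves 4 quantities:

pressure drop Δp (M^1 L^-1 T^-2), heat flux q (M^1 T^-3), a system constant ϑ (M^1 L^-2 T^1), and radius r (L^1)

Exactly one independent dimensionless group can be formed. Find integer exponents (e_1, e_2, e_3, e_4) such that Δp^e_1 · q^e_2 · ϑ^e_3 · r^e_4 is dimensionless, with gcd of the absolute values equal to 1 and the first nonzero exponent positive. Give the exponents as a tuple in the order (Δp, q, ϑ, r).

(4, -3, -1, 2)

M: e_1·(1) + e_2·(1) + e_3·(1) + e_4·(0) = 0
L: e_1·(-1) + e_2·(0) + e_3·(-2) + e_4·(1) = 0
T: e_1·(-2) + e_2·(-3) + e_3·(1) + e_4·(0) = 0
Solving this homogeneous linear system for the smallest-integer solution (first nonzero entry positive) gives (4, -3, -1, 2).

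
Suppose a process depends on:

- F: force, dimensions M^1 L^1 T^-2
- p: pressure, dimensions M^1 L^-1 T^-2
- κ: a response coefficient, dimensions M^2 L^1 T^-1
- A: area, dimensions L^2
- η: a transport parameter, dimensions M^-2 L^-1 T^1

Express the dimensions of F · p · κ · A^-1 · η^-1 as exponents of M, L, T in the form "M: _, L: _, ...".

M: 6, L: 0, T: -6

Collect each base-dimension exponent across the product:
  M: (1) + (1) + (2) − (0) − (-2) = 6
  L: (1) + (-1) + (1) − (2) − (-1) = 0
  T: (-2) + (-2) + (-1) − (0) − (1) = -6
So the dimensions are [M⁶ T⁻⁶].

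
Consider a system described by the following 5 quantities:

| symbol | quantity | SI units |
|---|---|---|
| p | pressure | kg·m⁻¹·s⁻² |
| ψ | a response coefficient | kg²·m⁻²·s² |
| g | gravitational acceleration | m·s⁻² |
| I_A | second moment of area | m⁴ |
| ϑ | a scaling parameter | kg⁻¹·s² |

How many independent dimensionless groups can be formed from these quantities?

There are 5 variables and 3 base dimensions (M, L, T).
The dimension matrix has rank 3.
Independent dimensionless groups: 5 − 3 = 2.

2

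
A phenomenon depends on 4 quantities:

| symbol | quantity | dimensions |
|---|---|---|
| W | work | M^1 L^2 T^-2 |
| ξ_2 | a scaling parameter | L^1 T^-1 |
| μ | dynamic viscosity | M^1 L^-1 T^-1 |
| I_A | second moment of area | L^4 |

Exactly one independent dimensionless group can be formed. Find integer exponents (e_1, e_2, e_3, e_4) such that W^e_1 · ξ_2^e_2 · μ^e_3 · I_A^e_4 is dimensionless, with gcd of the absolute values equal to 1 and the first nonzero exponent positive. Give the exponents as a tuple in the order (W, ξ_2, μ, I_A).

M: e_1·(1) + e_2·(0) + e_3·(1) + e_4·(0) = 0
L: e_1·(2) + e_2·(1) + e_3·(-1) + e_4·(4) = 0
T: e_1·(-2) + e_2·(-1) + e_3·(-1) + e_4·(0) = 0
Solving this homogeneous linear system for the smallest-integer solution (first nonzero entry positive) gives (2, -2, -2, -1).

(2, -2, -2, -1)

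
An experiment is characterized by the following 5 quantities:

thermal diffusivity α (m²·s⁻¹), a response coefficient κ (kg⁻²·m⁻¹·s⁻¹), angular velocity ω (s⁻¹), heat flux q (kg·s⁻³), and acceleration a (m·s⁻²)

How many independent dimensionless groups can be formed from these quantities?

There are 5 variables and 3 base dimensions (M, L, T).
The dimension matrix has rank 3.
Independent dimensionless groups: 5 − 3 = 2.

2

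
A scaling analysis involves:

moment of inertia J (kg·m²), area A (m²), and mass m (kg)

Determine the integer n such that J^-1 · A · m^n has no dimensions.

Balance the M exponent: (1)·n from m, plus −(1) + (0) = -1 from the rest, must sum to zero.
n − 1 = 0, so n = 1.

1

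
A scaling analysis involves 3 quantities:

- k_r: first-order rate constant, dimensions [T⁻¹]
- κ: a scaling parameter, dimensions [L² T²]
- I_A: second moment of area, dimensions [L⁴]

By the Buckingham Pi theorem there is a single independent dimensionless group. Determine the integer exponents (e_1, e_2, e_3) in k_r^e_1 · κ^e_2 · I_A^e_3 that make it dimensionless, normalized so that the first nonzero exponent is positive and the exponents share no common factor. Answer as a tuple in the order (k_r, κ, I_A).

(4, 2, -1)

L: e_1·(0) + e_2·(2) + e_3·(4) = 0
T: e_1·(-1) + e_2·(2) + e_3·(0) = 0
Solving this homogeneous linear system for the smallest-integer solution (first nonzero entry positive) gives (4, 2, -1).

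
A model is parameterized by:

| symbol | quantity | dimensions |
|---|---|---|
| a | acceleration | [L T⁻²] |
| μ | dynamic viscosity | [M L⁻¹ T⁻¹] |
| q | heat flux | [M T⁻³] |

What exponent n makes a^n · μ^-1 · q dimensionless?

Balance the L exponent: (1)·n from a, plus −(-1) + (0) = 1 from the rest, must sum to zero.
n + 1 = 0, so n = -1.

-1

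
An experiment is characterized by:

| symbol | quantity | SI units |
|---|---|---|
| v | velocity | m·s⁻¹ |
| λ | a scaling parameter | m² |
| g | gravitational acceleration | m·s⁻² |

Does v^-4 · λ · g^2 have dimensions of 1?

Sum the exponent of each base dimension across the product:
  L: −4·[v]_L + [λ]_L + 2·[g]_L = −4·(1) + (2) + 2·(1) = 0
  T: −4·[v]_T + [λ]_T + 2·[g]_T = −4·(-1) + (0) + 2·(-2) = 0
All base exponents vanish — dimensionless.

yes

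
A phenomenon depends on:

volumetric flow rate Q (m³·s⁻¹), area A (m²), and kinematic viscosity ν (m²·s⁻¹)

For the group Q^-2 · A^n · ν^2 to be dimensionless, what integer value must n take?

Balance the L exponent: (2)·n from A, plus −2·(3) + 2·(2) = -2 from the rest, must sum to zero.
2n − 2 = 0, so n = 1.

1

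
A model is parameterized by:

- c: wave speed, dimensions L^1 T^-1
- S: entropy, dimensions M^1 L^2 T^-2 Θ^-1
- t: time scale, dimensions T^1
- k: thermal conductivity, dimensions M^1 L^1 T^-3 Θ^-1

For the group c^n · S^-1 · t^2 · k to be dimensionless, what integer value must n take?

1

Balance the L exponent: (1)·n from c, plus −(2) + 2·(0) + (1) = -1 from the rest, must sum to zero.
n − 1 = 0, so n = 1.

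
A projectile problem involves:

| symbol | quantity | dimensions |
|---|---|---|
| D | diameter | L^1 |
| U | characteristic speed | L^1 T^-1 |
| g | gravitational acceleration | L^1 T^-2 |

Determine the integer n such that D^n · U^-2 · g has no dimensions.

1

Balance the L exponent: (1)·n from D, plus −2·(1) + (1) = -1 from the rest, must sum to zero.
n − 1 = 0, so n = 1.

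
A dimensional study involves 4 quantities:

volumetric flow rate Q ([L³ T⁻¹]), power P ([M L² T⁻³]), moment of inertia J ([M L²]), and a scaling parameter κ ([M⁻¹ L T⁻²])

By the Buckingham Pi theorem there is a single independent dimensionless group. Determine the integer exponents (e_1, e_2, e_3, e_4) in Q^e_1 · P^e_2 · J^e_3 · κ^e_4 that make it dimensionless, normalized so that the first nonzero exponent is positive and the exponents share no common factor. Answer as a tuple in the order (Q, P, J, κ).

(3, 1, -4, -3)

M: e_1·(0) + e_2·(1) + e_3·(1) + e_4·(-1) = 0
L: e_1·(3) + e_2·(2) + e_3·(2) + e_4·(1) = 0
T: e_1·(-1) + e_2·(-3) + e_3·(0) + e_4·(-2) = 0
Solving this homogeneous linear system for the smallest-integer solution (first nonzero entry positive) gives (3, 1, -4, -3).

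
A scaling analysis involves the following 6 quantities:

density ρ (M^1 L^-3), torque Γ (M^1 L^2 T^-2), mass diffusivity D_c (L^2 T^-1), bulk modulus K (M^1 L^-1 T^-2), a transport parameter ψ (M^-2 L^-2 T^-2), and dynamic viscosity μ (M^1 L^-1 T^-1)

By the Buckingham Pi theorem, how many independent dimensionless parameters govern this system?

3

There are 6 variables and 3 base dimensions (M, L, T).
The dimension matrix has rank 3.
Independent dimensionless groups: 6 − 3 = 3.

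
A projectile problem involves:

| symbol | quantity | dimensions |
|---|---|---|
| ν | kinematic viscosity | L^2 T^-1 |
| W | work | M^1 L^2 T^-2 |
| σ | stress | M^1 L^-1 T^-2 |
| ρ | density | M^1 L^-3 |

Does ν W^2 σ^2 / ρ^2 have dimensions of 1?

Sum the exponent of each base dimension across the product:
  M: [ν]_M + 2·[W]_M + 2·[σ]_M − 2·[ρ]_M = (0) + 2·(1) + 2·(1) − 2·(1) = 2
  L: [ν]_L + 2·[W]_L + 2·[σ]_L − 2·[ρ]_L = (2) + 2·(2) + 2·(-1) − 2·(-3) = 10
  T: [ν]_T + 2·[W]_T + 2·[σ]_T − 2·[ρ]_T = (-1) + 2·(-2) + 2·(-2) − 2·(0) = -9
Net dimensions [M² L¹⁰ T⁻⁹] ≠ [1] — not dimensionless.

no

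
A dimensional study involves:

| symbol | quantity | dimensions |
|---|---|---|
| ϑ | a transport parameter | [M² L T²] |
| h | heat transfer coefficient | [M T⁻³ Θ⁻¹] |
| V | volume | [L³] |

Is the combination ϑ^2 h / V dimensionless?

Sum the exponent of each base dimension across the product:
  M: 2·[ϑ]_M + [h]_M − [V]_M = 2·(2) + (1) − (0) = 5
  L: 2·[ϑ]_L + [h]_L − [V]_L = 2·(1) + (0) − (3) = -1
  T: 2·[ϑ]_T + [h]_T − [V]_T = 2·(2) + (-3) − (0) = 1
  Θ: 2·[ϑ]_Θ + [h]_Θ − [V]_Θ = 2·(0) + (-1) − (0) = -1
Net dimensions [M⁵ L⁻¹ T Θ⁻¹] ≠ [1] — not dimensionless.

no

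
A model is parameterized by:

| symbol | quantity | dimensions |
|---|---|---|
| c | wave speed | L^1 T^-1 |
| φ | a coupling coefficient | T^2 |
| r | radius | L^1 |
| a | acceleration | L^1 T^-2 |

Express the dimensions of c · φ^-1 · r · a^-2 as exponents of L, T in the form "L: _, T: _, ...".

L: 0, T: 1

Collect each base-dimension exponent across the product:
  L: (1) − (0) + (1) − 2·(1) = 0
  T: (-1) − (2) + (0) − 2·(-2) = 1
So the dimensions are [T].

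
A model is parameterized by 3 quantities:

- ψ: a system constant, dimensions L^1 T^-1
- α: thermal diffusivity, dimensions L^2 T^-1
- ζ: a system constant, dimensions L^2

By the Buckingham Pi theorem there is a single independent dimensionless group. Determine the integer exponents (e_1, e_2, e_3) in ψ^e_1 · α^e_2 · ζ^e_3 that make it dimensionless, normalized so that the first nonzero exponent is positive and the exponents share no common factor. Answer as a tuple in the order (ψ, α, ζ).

L: e_1·(1) + e_2·(2) + e_3·(2) = 0
T: e_1·(-1) + e_2·(-1) + e_3·(0) = 0
Solving this homogeneous linear system for the smallest-integer solution (first nonzero entry positive) gives (2, -2, 1).

(2, -2, 1)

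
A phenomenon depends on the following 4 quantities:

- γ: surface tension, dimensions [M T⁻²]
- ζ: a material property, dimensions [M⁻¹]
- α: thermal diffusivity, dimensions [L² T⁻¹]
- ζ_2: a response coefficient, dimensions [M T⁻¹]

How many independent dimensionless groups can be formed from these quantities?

There are 4 variables and 3 base dimensions (M, L, T).
The dimension matrix has rank 3.
Independent dimensionless groups: 4 − 3 = 1.

1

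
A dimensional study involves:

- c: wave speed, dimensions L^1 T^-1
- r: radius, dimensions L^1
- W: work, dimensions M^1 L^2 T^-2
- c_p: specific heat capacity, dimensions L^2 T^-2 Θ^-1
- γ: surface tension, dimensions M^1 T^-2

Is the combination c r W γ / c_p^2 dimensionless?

no

Sum the exponent of each base dimension across the product:
  M: [c]_M + [r]_M + [W]_M − 2·[c_p]_M + [γ]_M = (0) + (0) + (1) − 2·(0) + (1) = 2
  L: [c]_L + [r]_L + [W]_L − 2·[c_p]_L + [γ]_L = (1) + (1) + (2) − 2·(2) + (0) = 0
  T: [c]_T + [r]_T + [W]_T − 2·[c_p]_T + [γ]_T = (-1) + (0) + (-2) − 2·(-2) + (-2) = -1
  Θ: [c]_Θ + [r]_Θ + [W]_Θ − 2·[c_p]_Θ + [γ]_Θ = (0) + (0) + (0) − 2·(-1) + (0) = 2
Net dimensions [M² T⁻¹ Θ²] ≠ [1] — not dimensionless.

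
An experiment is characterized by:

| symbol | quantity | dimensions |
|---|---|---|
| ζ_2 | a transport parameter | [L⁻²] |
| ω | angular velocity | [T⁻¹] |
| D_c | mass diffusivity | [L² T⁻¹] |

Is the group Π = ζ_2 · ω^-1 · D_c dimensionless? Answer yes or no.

yes

Sum the exponent of each base dimension across the product:
  M: [ζ_2]_M − [ω]_M + [D_c]_M = (0) − (0) + (0) = 0
  L: [ζ_2]_L − [ω]_L + [D_c]_L = (-2) − (0) + (2) = 0
  T: [ζ_2]_T − [ω]_T + [D_c]_T = (0) − (-1) + (-1) = 0
All base exponents vanish — dimensionless.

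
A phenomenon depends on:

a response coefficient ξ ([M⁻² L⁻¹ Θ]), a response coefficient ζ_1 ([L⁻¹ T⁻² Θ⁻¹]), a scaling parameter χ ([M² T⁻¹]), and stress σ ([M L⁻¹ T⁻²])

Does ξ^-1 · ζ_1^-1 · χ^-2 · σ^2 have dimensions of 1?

Sum the exponent of each base dimension across the product:
  M: −[ξ]_M − [ζ_1]_M − 2·[χ]_M + 2·[σ]_M = −(-2) − (0) − 2·(2) + 2·(1) = 0
  L: −[ξ]_L − [ζ_1]_L − 2·[χ]_L + 2·[σ]_L = −(-1) − (-1) − 2·(0) + 2·(-1) = 0
  T: −[ξ]_T − [ζ_1]_T − 2·[χ]_T + 2·[σ]_T = −(0) − (-2) − 2·(-1) + 2·(-2) = 0
  Θ: −[ξ]_Θ − [ζ_1]_Θ − 2·[χ]_Θ + 2·[σ]_Θ = −(1) − (-1) − 2·(0) + 2·(0) = 0
All base exponents vanish — dimensionless.

yes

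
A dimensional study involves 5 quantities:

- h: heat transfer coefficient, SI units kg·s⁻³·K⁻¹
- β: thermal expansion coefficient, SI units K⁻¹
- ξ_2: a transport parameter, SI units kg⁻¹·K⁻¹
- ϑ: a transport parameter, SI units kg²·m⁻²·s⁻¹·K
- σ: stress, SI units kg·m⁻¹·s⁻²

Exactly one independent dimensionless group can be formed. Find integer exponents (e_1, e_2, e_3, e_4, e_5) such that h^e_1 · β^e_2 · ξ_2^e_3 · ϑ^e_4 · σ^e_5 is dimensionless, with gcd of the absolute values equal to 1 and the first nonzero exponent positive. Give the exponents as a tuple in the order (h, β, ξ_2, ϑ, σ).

M: e_1·(1) + e_2·(0) + e_3·(-1) + e_4·(2) + e_5·(1) = 0
L: e_1·(0) + e_2·(0) + e_3·(0) + e_4·(-2) + e_5·(-1) = 0
T: e_1·(-3) + e_2·(0) + e_3·(0) + e_4·(-1) + e_5·(-2) = 0
Θ: e_1·(-1) + e_2·(-1) + e_3·(-1) + e_4·(1) + e_5·(0) = 0
Solving this homogeneous linear system for the smallest-integer solution (first nonzero entry positive) gives (1, -1, 1, 1, -2).

(1, -1, 1, 1, -2)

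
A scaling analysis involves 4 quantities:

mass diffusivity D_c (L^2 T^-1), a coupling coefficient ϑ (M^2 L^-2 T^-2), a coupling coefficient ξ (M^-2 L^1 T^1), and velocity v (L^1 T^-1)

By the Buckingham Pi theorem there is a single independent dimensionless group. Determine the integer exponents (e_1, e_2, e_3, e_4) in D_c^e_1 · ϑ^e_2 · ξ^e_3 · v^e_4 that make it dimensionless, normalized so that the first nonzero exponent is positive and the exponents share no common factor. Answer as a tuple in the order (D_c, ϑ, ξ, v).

(2, 1, 1, -3)

M: e_1·(0) + e_2·(2) + e_3·(-2) + e_4·(0) = 0
L: e_1·(2) + e_2·(-2) + e_3·(1) + e_4·(1) = 0
T: e_1·(-1) + e_2·(-2) + e_3·(1) + e_4·(-1) = 0
Solving this homogeneous linear system for the smallest-integer solution (first nonzero entry positive) gives (2, 1, 1, -3).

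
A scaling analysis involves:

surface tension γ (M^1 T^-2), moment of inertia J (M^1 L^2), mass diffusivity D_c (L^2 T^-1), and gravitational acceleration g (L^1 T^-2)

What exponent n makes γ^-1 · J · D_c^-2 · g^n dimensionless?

2

Balance the L exponent: (1)·n from g, plus −(0) + (2) − 2·(2) = -2 from the rest, must sum to zero.
n − 2 = 0, so n = 2.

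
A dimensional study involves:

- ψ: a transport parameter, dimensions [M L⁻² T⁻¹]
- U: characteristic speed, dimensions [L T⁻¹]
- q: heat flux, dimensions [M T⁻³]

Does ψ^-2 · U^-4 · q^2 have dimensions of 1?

Sum the exponent of each base dimension across the product:
  M: −2·[ψ]_M − 4·[U]_M + 2·[q]_M = −2·(1) − 4·(0) + 2·(1) = 0
  L: −2·[ψ]_L − 4·[U]_L + 2·[q]_L = −2·(-2) − 4·(1) + 2·(0) = 0
  T: −2·[ψ]_T − 4·[U]_T + 2·[q]_T = −2·(-1) − 4·(-1) + 2·(-3) = 0
All base exponents vanish — dimensionless.

yes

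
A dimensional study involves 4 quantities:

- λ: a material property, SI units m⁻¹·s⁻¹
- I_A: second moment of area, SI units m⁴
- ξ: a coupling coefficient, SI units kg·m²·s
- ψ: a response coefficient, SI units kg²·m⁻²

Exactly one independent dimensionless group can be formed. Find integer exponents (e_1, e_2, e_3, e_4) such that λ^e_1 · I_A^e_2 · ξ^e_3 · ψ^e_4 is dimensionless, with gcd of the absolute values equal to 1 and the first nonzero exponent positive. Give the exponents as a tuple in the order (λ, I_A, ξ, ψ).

M: e_1·(0) + e_2·(0) + e_3·(1) + e_4·(2) = 0
L: e_1·(-1) + e_2·(4) + e_3·(2) + e_4·(-2) = 0
T: e_1·(-1) + e_2·(0) + e_3·(1) + e_4·(0) = 0
Solving this homogeneous linear system for the smallest-integer solution (first nonzero entry positive) gives (2, -1, 2, -1).

(2, -1, 2, -1)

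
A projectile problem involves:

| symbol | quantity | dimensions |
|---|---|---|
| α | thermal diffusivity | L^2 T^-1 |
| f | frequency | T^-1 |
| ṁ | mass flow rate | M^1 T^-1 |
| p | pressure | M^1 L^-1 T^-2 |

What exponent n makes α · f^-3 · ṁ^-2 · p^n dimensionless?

Balance the M exponent: (1)·n from p, plus (0) − 3·(0) − 2·(1) = -2 from the rest, must sum to zero.
n − 2 = 0, so n = 2.

2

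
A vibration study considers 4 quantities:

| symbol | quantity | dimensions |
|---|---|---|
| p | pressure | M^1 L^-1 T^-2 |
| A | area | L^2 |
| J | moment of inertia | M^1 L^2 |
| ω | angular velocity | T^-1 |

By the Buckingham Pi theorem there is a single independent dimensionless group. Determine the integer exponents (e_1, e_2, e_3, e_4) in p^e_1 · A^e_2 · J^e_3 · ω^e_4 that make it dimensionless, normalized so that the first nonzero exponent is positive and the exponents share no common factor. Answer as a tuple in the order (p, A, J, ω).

(2, 3, -2, -4)

M: e_1·(1) + e_2·(0) + e_3·(1) + e_4·(0) = 0
L: e_1·(-1) + e_2·(2) + e_3·(2) + e_4·(0) = 0
T: e_1·(-2) + e_2·(0) + e_3·(0) + e_4·(-1) = 0
Solving this homogeneous linear system for the smallest-integer solution (first nonzero entry positive) gives (2, 3, -2, -4).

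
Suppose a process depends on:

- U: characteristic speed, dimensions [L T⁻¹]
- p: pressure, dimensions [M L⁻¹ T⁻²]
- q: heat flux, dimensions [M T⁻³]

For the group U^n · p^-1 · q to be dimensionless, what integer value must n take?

-1

Balance the L exponent: (1)·n from U, plus −(-1) + (0) = 1 from the rest, must sum to zero.
n + 1 = 0, so n = -1.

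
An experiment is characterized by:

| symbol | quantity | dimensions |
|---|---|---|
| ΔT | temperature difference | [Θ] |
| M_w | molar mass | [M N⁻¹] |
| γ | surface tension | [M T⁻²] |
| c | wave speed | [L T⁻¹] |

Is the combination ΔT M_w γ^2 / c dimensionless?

no

Sum the exponent of each base dimension across the product:
  M: [ΔT]_M + [M_w]_M + 2·[γ]_M − [c]_M = (0) + (1) + 2·(1) − (0) = 3
  L: [ΔT]_L + [M_w]_L + 2·[γ]_L − [c]_L = (0) + (0) + 2·(0) − (1) = -1
  T: [ΔT]_T + [M_w]_T + 2·[γ]_T − [c]_T = (0) + (0) + 2·(-2) − (-1) = -3
  Θ: [ΔT]_Θ + [M_w]_Θ + 2·[γ]_Θ − [c]_Θ = (1) + (0) + 2·(0) − (0) = 1
  N: [ΔT]_N + [M_w]_N + 2·[γ]_N − [c]_N = (0) + (-1) + 2·(0) − (0) = -1
Net dimensions [M³ L⁻¹ T⁻³ Θ N⁻¹] ≠ [1] — not dimensionless.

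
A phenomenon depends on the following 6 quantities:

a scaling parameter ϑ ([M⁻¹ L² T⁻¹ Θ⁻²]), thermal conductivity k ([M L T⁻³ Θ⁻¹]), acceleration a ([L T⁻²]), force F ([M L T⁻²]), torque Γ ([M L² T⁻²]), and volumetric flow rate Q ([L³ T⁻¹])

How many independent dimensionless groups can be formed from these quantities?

2

There are 6 variables and 4 base dimensions (M, L, T, Θ).
The dimension matrix has rank 4.
Independent dimensionless groups: 6 − 4 = 2.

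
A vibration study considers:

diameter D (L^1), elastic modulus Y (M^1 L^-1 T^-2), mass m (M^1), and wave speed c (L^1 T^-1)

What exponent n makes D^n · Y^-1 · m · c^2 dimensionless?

Balance the L exponent: (1)·n from D, plus −(-1) + (0) + 2·(1) = 3 from the rest, must sum to zero.
n + 3 = 0, so n = -3.

-3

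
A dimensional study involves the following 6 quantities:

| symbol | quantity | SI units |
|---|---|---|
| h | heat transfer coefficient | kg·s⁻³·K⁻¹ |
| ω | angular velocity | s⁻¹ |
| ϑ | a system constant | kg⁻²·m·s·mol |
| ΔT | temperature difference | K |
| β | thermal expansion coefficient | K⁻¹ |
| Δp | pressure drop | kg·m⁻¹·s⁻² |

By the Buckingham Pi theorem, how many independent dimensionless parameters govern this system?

There are 6 variables and 5 base dimensions (M, L, T, Θ, N).
The dimension matrix has rank 5.
Independent dimensionless groups: 6 − 5 = 1.

1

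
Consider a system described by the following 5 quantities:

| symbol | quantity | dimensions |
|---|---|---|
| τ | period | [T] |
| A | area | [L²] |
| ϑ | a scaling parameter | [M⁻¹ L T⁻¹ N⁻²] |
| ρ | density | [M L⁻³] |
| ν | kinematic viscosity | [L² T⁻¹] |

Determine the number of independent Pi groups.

1

There are 5 variables and 4 base dimensions (M, L, T, N).
The dimension matrix has rank 4.
Independent dimensionless groups: 5 − 4 = 1.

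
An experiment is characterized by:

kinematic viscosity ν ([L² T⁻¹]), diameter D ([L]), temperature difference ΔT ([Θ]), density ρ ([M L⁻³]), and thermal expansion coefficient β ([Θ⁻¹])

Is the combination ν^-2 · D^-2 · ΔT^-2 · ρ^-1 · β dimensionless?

no

Sum the exponent of each base dimension across the product:
  M: −2·[ν]_M − 2·[D]_M − 2·[ΔT]_M − [ρ]_M + [β]_M = −2·(0) − 2·(0) − 2·(0) − (1) + (0) = -1
  L: −2·[ν]_L − 2·[D]_L − 2·[ΔT]_L − [ρ]_L + [β]_L = −2·(2) − 2·(1) − 2·(0) − (-3) + (0) = -3
  T: −2·[ν]_T − 2·[D]_T − 2·[ΔT]_T − [ρ]_T + [β]_T = −2·(-1) − 2·(0) − 2·(0) − (0) + (0) = 2
  Θ: −2·[ν]_Θ − 2·[D]_Θ − 2·[ΔT]_Θ − [ρ]_Θ + [β]_Θ = −2·(0) − 2·(0) − 2·(1) − (0) + (-1) = -3
Net dimensions [M⁻¹ L⁻³ T² Θ⁻³] ≠ [1] — not dimensionless.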